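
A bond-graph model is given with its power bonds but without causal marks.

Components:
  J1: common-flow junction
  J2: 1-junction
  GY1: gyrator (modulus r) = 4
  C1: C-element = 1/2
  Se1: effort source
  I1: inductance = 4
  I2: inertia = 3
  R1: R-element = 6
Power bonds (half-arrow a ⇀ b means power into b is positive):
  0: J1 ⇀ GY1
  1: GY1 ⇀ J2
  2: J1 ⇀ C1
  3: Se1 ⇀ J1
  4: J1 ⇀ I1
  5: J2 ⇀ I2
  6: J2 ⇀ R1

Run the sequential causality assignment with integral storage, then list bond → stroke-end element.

b3 →J1  (Se1 fixes effort; stroke away)
b2 →J1  (C1 outputs effort q/C1)
b4 →I1  (I1 integral (f out))
b0 →J1  (J1: bond 4 brought flow, rest push out)
b1 →J2  (GY GY1: same side as bond 0)
b5 →I2  (I2 integral (f out))
b6 →J2  (common-f at J2 fixed by 5)

bond 0 |J1
bond 1 |J2
bond 2 |J1
bond 3 |J1
bond 4 |I1
bond 5 |I2
bond 6 |J2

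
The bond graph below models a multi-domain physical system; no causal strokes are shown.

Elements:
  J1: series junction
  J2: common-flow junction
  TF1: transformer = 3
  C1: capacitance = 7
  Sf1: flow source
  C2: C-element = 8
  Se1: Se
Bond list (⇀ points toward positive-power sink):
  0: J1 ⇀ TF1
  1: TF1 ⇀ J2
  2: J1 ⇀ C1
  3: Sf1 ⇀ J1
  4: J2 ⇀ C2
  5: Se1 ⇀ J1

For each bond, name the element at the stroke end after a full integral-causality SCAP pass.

bond 3 stroke at Sf1  (Sf1 (Sf) sets flow on bond)
bond 5 stroke at J1  (Se1 fixes effort; stroke away)
bond 0 stroke at J1  (common-f at J1 fixed by 3)
bond 2 stroke at J1  (J1: bond 3 brought flow, rest push out)
bond 1 stroke at TF1  (TF TF1: opposite of bond 0)
bond 4 stroke at J2  (J2: bond 1 brought flow, rest push out)

b0 |J1
b1 |TF1
b2 |J1
b3 |Sf1
b4 |J2
b5 |J1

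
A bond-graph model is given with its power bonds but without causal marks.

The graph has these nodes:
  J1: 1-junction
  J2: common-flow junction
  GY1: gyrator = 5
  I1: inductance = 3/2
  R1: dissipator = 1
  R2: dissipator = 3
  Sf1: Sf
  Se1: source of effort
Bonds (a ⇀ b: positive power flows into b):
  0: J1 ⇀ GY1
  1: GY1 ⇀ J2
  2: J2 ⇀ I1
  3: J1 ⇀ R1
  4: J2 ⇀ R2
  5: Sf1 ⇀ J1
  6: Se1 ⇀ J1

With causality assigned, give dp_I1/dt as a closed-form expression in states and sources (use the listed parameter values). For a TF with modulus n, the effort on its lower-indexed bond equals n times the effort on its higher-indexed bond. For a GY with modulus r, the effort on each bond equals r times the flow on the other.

dp_I1/dt = 5*F_Sf1 - 2*p_I1

bond 5 stroke at Sf1  (Sf1 (Sf) sets flow on bond)
bond 6 stroke at J1  (source Se1 imposes e)
bond 0 stroke at J1  (J1: bond 5 brought flow, rest push out)
bond 3 stroke at J1  (J1: bond 5 brought flow, rest push out)
bond 1 stroke at J2  (GY GY1: same side as bond 0)
bond 2 stroke at I1  (I1: I, integral causality)
bond 4 stroke at J2  (common-f at J2 fixed by 2)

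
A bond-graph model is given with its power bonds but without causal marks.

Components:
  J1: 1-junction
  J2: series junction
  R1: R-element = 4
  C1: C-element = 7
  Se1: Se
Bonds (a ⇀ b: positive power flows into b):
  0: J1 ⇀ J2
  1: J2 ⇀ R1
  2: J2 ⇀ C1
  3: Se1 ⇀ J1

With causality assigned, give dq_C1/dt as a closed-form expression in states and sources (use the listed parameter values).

dq_C1/dt = E_Se1/4 - q_C1/28

b3 stroke→J1  (Se1 fixes effort; stroke away)
b0 stroke→J2  (J1 needs exactly one f-in)
b2 stroke→J2  (prefer integral on C1)
b1 stroke→R1  (only one flow-in slot at J2)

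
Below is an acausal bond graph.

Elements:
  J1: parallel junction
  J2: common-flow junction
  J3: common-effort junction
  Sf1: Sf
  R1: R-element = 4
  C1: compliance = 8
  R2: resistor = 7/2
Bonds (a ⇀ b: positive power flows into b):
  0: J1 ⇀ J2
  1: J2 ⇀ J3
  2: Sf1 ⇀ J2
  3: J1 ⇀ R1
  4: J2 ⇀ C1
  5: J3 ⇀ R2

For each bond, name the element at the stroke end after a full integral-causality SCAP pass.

β2 stroke→Sf1  (Sf1: flow source, stroke at near end)
β0 stroke→J2  (common-f at J2 fixed by 2)
β1 stroke→J2  (1-jn J2 has f-setter on 2)
β4 stroke→J2  (J2 flow already set via bond 2)
β5 stroke→J3  (only one effort-in slot at J3)
β3 stroke→J1  (J1 needs exactly one e-in)

#0 |J2
#1 |J2
#2 |Sf1
#3 |J1
#4 |J2
#5 |J3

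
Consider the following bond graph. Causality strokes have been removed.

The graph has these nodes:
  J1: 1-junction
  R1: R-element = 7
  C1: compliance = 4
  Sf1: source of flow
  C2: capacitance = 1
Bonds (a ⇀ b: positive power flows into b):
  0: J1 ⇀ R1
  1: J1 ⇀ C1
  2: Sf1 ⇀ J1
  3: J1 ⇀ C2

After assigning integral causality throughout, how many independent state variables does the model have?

2  (C1, C2 all integral)

#2 |Sf1  (source Sf1 imposes f)
#0 |J1  (J1: bond 2 brought flow, rest push out)
#1 |J1  (J1: bond 2 brought flow, rest push out)
#3 |J1  (J1: bond 2 brought flow, rest push out)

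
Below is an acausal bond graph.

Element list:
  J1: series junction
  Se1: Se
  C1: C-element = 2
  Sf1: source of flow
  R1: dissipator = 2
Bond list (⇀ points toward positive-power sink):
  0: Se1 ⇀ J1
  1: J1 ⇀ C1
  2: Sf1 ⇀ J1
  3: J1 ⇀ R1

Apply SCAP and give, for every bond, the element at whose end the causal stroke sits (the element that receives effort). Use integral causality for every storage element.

bond 0 stroke→J1
bond 1 stroke→J1
bond 2 stroke→Sf1
bond 3 stroke→J1

β0 stroke→J1  (Se1 (Se) sets effort on bond)
β2 stroke→Sf1  (source Sf1 imposes f)
β1 stroke→J1  (J1: bond 2 brought flow, rest push out)
β3 stroke→J1  (J1: bond 2 brought flow, rest push out)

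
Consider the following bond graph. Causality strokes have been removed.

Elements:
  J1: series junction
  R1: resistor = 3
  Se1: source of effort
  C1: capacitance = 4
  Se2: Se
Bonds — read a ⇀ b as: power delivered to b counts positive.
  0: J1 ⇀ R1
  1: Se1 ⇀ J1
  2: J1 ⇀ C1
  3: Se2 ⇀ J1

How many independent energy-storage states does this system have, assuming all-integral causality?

β1 stroke→J1  (Se1: effort source, stroke at far end)
β3 stroke→J1  (Se2: effort source, stroke at far end)
β2 stroke→J1  (C1 integral (e out))
β0 stroke→R1  (closing 1-jn rule on J1)

1  (C1 all integral)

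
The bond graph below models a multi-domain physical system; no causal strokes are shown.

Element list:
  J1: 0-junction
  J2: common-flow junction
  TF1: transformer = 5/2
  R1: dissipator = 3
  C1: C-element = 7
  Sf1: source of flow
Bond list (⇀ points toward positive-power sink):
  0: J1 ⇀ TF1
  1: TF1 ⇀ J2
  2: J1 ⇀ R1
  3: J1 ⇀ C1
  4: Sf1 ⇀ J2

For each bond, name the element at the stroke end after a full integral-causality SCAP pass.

β0 |TF1
β1 |J2
β2 |R1
β3 |J1
β4 |Sf1

bond 4 →Sf1  (source Sf1 imposes f)
bond 1 →J2  (common-f at J2 fixed by 4)
bond 0 →TF1  (through TF1, causality passes straight; one stroke at TF1)
bond 3 →J1  (C1 integral (e out))
bond 2 →R1  (0-jn J1 has e-setter on 3)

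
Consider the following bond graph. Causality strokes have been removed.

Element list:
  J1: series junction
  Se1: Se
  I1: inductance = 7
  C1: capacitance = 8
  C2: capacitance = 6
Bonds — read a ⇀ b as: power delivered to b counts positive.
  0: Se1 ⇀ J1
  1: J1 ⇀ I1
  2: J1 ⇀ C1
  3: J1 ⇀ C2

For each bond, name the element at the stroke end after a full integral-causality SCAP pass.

bond 0 stroke at J1  (Se1 fixes effort; stroke away)
bond 1 stroke at I1  (I1 outputs flow p/I1)
bond 2 stroke at J1  (J1 flow already set via bond 1)
bond 3 stroke at J1  (1-jn J1 has f-setter on 1)

b0 stroke→J1
b1 stroke→I1
b2 stroke→J1
b3 stroke→J1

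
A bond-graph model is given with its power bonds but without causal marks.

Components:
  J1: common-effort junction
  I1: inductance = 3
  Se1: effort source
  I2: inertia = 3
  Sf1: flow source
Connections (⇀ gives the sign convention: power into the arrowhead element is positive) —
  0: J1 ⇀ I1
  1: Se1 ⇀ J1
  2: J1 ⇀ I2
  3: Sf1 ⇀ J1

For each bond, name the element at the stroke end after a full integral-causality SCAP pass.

b0 →I1
b1 →J1
b2 →I2
b3 →Sf1

#1 stroke at J1  (source Se1 imposes e)
#3 stroke at Sf1  (source Sf1 imposes f)
#0 stroke at I1  (J1 effort already set via bond 1)
#2 stroke at I2  (J1 effort already set via bond 1)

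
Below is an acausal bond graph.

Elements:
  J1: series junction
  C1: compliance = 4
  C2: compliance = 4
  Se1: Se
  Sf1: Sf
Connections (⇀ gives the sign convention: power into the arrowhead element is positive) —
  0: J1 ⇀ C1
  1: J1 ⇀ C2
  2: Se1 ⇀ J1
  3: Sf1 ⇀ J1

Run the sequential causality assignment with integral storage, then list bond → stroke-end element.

b2 stroke→J1  (Se1: effort source, stroke at far end)
b3 stroke→Sf1  (source Sf1 imposes f)
b0 stroke→J1  (common-f at J1 fixed by 3)
b1 stroke→J1  (J1 flow already set via bond 3)

#0 stroke→J1
#1 stroke→J1
#2 stroke→J1
#3 stroke→Sf1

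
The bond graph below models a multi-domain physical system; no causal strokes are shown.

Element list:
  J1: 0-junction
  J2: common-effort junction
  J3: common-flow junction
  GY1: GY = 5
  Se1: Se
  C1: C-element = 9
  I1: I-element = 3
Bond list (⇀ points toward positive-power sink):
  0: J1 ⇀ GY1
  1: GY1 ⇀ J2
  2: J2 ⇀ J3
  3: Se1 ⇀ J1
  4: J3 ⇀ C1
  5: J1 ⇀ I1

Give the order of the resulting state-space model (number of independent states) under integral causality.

β3 →J1  (Se1 fixes effort; stroke away)
β0 →GY1  (common-e at J1 fixed by 3)
β5 →I1  (common-e at J1 fixed by 3)
β1 →GY1  (GY1 both-in/both-out from 0)
β2 →J2  (J2: last free bond brings effort in)
β4 →J3  (common-f at J3 fixed by 2)

2  (C1, I1 all integral)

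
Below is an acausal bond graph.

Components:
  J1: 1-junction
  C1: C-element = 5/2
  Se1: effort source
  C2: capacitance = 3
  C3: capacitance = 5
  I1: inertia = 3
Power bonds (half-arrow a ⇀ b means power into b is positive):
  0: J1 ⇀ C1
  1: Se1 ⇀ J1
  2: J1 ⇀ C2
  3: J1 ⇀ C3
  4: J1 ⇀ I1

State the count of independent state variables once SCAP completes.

4  (C1, C2, C3, I1 all integral)

β1 →J1  (source Se1 imposes e)
β0 →J1  (prefer integral on C1)
β2 →J1  (C2: C, integral causality)
β3 →J1  (C3 integral (e out))
β4 →I1  (J1 needs exactly one f-in)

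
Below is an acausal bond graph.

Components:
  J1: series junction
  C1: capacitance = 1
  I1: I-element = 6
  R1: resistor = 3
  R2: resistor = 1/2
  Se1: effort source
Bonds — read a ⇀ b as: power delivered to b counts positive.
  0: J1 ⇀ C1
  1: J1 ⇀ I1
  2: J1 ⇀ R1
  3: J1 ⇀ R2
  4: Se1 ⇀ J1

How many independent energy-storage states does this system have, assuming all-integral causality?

2  (C1, I1 all integral)

b4 stroke at J1  (source Se1 imposes e)
b0 stroke at J1  (C1 integral (e out))
b1 stroke at I1  (I1 integral (f out))
b2 stroke at J1  (J1: bond 1 brought flow, rest push out)
b3 stroke at J1  (common-f at J1 fixed by 1)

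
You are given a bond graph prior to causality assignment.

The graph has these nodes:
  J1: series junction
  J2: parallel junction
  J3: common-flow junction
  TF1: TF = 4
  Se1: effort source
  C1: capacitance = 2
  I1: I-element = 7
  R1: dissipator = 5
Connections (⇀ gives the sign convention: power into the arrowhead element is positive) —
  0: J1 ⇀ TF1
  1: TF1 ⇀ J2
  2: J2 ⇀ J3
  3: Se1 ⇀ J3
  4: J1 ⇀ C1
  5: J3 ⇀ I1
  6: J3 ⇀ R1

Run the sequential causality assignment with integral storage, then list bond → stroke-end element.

b3 stroke→J3  (Se1 (Se) sets effort on bond)
b4 stroke→J1  (C1 integral (e out))
b0 stroke→TF1  (J1 needs exactly one f-in)
b1 stroke→J2  (through TF1, causality passes straight; one stroke at TF1)
b2 stroke→J3  (0-jn J2 has e-setter on 1)
b5 stroke→I1  (I1 outputs flow p/I1)
b6 stroke→J3  (J3 flow already set via bond 5)

β0 |TF1
β1 |J2
β2 |J3
β3 |J3
β4 |J1
β5 |I1
β6 |J3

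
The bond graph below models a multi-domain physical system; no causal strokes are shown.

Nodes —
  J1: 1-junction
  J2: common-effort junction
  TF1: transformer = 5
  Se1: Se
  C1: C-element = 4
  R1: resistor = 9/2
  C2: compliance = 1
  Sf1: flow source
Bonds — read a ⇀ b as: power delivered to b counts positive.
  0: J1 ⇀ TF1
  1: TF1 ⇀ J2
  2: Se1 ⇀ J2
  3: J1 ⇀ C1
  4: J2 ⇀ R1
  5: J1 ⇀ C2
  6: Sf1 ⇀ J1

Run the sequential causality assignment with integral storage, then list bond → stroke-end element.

β2 stroke→J2  (Se1: effort source, stroke at far end)
β6 stroke→Sf1  (source Sf1 imposes f)
β0 stroke→J1  (common-f at J1 fixed by 6)
β3 stroke→J1  (J1 flow already set via bond 6)
β5 stroke→J1  (1-jn J1 has f-setter on 6)
β1 stroke→TF1  (common-e at J2 fixed by 2)
β4 stroke→R1  (J2 effort already set via bond 2)

#0 stroke at J1
#1 stroke at TF1
#2 stroke at J2
#3 stroke at J1
#4 stroke at R1
#5 stroke at J1
#6 stroke at Sf1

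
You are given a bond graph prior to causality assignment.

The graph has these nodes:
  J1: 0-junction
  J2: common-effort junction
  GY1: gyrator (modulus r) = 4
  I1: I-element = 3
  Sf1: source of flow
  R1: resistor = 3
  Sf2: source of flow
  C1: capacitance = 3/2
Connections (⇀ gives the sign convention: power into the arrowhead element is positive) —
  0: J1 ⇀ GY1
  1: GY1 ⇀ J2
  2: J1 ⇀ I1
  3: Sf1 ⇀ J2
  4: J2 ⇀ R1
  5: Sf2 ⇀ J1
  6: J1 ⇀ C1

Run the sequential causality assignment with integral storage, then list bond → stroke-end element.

bond 3 stroke→Sf1  (Sf1: flow source, stroke at near end)
bond 5 stroke→Sf2  (Sf2 fixes flow; stroke at Sf2)
bond 2 stroke→I1  (I1: I, integral causality)
bond 6 stroke→J1  (C1 integral (e out))
bond 0 stroke→GY1  (0-jn J1 has e-setter on 6)
bond 1 stroke→GY1  (GY1 both-in/both-out from 0)
bond 4 stroke→J2  (closing 0-jn rule on J2)

bond 0 stroke→GY1
bond 1 stroke→GY1
bond 2 stroke→I1
bond 3 stroke→Sf1
bond 4 stroke→J2
bond 5 stroke→Sf2
bond 6 stroke→J1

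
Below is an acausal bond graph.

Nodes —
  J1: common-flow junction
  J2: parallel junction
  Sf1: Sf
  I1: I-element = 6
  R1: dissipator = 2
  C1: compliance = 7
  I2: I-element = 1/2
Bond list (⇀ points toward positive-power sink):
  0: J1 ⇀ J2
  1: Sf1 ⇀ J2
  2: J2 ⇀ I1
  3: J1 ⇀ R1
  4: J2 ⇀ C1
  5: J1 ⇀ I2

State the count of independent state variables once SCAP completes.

β1 stroke→Sf1  (source Sf1 imposes f)
β2 stroke→I1  (prefer integral on I1)
β4 stroke→J2  (prefer integral on C1)
β0 stroke→J1  (common-e at J2 fixed by 4)
β5 stroke→I2  (I2 outputs flow p/I2)
β3 stroke→J1  (1-jn J1 has f-setter on 5)

3  (C1, I1, I2 all integral)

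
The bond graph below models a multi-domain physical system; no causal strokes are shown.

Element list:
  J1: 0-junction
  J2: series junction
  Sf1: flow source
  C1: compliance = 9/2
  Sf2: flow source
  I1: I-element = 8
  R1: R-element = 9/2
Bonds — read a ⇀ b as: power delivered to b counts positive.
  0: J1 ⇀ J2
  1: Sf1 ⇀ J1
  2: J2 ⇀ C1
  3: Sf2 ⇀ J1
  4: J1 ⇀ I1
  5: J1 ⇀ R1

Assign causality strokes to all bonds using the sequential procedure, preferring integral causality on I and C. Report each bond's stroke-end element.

#0 →J1
#1 →Sf1
#2 →J2
#3 →Sf2
#4 →I1
#5 →R1

#1 |Sf1  (Sf1: flow source, stroke at near end)
#3 |Sf2  (Sf2 (Sf) sets flow on bond)
#2 |J2  (prefer integral on C1)
#0 |J1  (J2 needs exactly one f-in)
#4 |I1  (J1 effort already set via bond 0)
#5 |R1  (common-e at J1 fixed by 0)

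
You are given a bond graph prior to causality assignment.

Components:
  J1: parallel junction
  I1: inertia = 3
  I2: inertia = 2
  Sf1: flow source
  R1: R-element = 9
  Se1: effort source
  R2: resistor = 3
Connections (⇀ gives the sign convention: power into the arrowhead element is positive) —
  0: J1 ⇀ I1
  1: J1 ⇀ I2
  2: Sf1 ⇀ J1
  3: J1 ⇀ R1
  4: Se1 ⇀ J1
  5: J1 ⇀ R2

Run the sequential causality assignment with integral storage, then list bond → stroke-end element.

#0 →I1
#1 →I2
#2 →Sf1
#3 →R1
#4 →J1
#5 →R2

bond 2 |Sf1  (Sf1: flow source, stroke at near end)
bond 4 |J1  (source Se1 imposes e)
bond 0 |I1  (common-e at J1 fixed by 4)
bond 1 |I2  (J1: bond 4 brought effort, rest push out)
bond 3 |R1  (J1: bond 4 brought effort, rest push out)
bond 5 |R2  (common-e at J1 fixed by 4)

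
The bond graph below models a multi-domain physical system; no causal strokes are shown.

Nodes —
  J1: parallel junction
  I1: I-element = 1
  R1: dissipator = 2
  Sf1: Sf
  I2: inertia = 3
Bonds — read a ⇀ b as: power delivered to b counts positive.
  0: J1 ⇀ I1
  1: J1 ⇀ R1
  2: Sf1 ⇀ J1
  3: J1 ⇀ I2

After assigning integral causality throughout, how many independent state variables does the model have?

2  (I1, I2 all integral)

bond 2 →Sf1  (Sf1 (Sf) sets flow on bond)
bond 0 →I1  (I1 integral (f out))
bond 3 →I2  (I2 integral (f out))
bond 1 →J1  (closing 0-jn rule on J1)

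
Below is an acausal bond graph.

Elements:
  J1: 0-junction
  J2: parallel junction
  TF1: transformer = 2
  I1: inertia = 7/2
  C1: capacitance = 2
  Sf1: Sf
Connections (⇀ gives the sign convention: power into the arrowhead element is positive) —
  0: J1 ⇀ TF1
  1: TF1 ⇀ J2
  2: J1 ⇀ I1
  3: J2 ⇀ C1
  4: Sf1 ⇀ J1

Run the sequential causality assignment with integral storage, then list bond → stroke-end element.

b0 stroke→J1
b1 stroke→TF1
b2 stroke→I1
b3 stroke→J2
b4 stroke→Sf1

β4 stroke at Sf1  (Sf1: flow source, stroke at near end)
β2 stroke at I1  (I1: I, integral causality)
β0 stroke at J1  (only one effort-in slot at J1)
β1 stroke at TF1  (through TF1, causality passes straight; one stroke at TF1)
β3 stroke at J2  (only one effort-in slot at J2)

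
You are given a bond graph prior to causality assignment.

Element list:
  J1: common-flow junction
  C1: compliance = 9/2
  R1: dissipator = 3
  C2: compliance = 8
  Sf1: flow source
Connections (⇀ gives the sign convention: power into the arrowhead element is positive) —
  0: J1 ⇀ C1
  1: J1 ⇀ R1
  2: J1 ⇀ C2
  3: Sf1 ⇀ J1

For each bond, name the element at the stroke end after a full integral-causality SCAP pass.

β0 →J1
β1 →J1
β2 →J1
β3 →Sf1

bond 3 stroke at Sf1  (Sf1 (Sf) sets flow on bond)
bond 0 stroke at J1  (J1 flow already set via bond 3)
bond 1 stroke at J1  (J1 flow already set via bond 3)
bond 2 stroke at J1  (J1 flow already set via bond 3)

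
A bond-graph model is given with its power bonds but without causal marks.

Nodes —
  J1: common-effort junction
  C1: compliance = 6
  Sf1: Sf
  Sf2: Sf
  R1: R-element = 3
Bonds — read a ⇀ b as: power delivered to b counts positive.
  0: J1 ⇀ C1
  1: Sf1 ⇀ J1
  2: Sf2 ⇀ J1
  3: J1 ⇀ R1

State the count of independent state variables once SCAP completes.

bond 1 |Sf1  (Sf1 fixes flow; stroke at Sf1)
bond 2 |Sf2  (source Sf2 imposes f)
bond 0 |J1  (C1: C, integral causality)
bond 3 |R1  (common-e at J1 fixed by 0)

1  (C1 all integral)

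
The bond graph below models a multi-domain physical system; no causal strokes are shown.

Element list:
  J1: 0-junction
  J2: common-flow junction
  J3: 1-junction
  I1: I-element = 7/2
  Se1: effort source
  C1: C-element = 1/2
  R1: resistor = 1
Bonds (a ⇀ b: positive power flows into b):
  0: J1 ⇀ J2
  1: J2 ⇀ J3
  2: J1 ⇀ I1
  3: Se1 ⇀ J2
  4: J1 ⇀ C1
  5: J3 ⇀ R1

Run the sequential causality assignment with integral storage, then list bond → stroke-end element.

b3 |J2  (Se1: effort source, stroke at far end)
b2 |I1  (I1 integral (f out))
b4 |J1  (C1 integral (e out))
b0 |J2  (0-jn J1 has e-setter on 4)
b1 |J3  (only one flow-in slot at J2)
b5 |R1  (J3 needs exactly one f-in)

#0 →J2
#1 →J3
#2 →I1
#3 →J2
#4 →J1
#5 →R1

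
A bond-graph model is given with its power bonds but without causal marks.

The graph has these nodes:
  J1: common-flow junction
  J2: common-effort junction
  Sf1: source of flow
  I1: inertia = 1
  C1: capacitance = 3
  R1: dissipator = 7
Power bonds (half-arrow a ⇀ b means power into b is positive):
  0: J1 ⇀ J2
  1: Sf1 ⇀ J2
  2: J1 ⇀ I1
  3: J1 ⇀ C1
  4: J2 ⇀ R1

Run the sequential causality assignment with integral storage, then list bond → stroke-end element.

β1 |Sf1  (source Sf1 imposes f)
β2 |I1  (I1: I, integral causality)
β0 |J1  (common-f at J1 fixed by 2)
β3 |J1  (1-jn J1 has f-setter on 2)
β4 |J2  (closing 0-jn rule on J2)

b0 →J1
b1 →Sf1
b2 →I1
b3 →J1
b4 →J2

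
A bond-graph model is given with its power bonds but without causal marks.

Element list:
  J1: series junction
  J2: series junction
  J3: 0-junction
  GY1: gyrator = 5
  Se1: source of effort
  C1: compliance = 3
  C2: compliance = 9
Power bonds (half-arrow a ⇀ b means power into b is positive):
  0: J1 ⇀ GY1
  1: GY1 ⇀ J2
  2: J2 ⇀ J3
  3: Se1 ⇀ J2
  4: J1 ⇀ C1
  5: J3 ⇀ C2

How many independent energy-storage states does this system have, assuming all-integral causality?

bond 3 |J2  (Se1 (Se) sets effort on bond)
bond 4 |J1  (prefer integral on C1)
bond 0 |GY1  (J1 needs exactly one f-in)
bond 1 |GY1  (GY1: gyrator matches bond 0)
bond 2 |J2  (1-jn J2 has f-setter on 1)
bond 5 |J3  (only one effort-in slot at J3)

2  (C1, C2 all integral)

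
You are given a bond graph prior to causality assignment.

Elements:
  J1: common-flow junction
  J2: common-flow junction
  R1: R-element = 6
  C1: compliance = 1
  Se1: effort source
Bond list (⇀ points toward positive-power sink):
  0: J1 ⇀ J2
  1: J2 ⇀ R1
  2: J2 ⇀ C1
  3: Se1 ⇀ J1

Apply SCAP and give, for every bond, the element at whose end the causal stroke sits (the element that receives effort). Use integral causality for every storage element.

β3 |J1  (Se1 (Se) sets effort on bond)
β0 |J2  (J1 needs exactly one f-in)
β2 |J2  (prefer integral on C1)
β1 |R1  (J2 needs exactly one f-in)

b0 →J2
b1 →R1
b2 →J2
b3 →J1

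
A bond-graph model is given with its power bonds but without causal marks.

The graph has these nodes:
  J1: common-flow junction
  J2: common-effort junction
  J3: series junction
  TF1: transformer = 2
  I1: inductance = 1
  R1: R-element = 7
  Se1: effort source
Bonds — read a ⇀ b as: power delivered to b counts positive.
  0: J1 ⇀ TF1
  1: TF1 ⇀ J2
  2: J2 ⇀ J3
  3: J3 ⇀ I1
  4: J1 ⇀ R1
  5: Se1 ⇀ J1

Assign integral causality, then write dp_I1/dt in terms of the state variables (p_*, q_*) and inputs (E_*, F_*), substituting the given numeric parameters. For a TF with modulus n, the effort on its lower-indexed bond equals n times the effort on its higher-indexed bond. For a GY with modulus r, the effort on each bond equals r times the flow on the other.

b5 →J1  (Se1 (Se) sets effort on bond)
b3 →I1  (I1: I, integral causality)
b2 →J3  (common-f at J3 fixed by 3)
b1 →J2  (only one effort-in slot at J2)
b0 →TF1  (TF1: transformer flips bond 1)
b4 →J1  (common-f at J1 fixed by 0)

dp_I1/dt = E_Se1/2 - 7*p_I1/4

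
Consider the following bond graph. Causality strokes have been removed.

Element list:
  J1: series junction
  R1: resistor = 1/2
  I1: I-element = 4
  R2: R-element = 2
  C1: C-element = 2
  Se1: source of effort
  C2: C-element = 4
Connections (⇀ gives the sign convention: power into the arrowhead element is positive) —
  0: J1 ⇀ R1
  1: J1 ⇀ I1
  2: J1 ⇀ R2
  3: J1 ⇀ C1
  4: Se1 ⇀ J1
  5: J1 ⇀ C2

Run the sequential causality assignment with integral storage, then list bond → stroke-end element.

β0 stroke at J1
β1 stroke at I1
β2 stroke at J1
β3 stroke at J1
β4 stroke at J1
β5 stroke at J1

bond 4 |J1  (Se1 fixes effort; stroke away)
bond 1 |I1  (I1: I, integral causality)
bond 0 |J1  (J1 flow already set via bond 1)
bond 2 |J1  (1-jn J1 has f-setter on 1)
bond 3 |J1  (J1: bond 1 brought flow, rest push out)
bond 5 |J1  (1-jn J1 has f-setter on 1)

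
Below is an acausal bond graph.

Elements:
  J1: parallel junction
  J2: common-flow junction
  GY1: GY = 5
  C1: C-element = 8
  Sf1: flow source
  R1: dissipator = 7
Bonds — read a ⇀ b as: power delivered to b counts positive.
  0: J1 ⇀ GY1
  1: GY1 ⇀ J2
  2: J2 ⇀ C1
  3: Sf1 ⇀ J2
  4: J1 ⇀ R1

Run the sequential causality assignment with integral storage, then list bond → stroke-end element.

bond 3 stroke at Sf1  (source Sf1 imposes f)
bond 1 stroke at J2  (common-f at J2 fixed by 3)
bond 2 stroke at J2  (J2 flow already set via bond 3)
bond 0 stroke at J1  (GY1: gyrator matches bond 1)
bond 4 stroke at R1  (J1 effort already set via bond 0)

β0 stroke→J1
β1 stroke→J2
β2 stroke→J2
β3 stroke→Sf1
β4 stroke→R1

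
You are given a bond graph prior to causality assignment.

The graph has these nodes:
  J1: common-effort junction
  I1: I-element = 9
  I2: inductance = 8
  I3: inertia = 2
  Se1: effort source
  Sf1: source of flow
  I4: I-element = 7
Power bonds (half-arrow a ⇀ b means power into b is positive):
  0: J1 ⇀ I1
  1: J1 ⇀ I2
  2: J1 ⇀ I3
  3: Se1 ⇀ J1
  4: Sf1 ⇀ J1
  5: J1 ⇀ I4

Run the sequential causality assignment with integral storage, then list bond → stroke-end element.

bond 3 |J1  (Se1 fixes effort; stroke away)
bond 4 |Sf1  (source Sf1 imposes f)
bond 0 |I1  (common-e at J1 fixed by 3)
bond 1 |I2  (common-e at J1 fixed by 3)
bond 2 |I3  (J1 effort already set via bond 3)
bond 5 |I4  (J1: bond 3 brought effort, rest push out)

β0 →I1
β1 →I2
β2 →I3
β3 →J1
β4 →Sf1
β5 →I4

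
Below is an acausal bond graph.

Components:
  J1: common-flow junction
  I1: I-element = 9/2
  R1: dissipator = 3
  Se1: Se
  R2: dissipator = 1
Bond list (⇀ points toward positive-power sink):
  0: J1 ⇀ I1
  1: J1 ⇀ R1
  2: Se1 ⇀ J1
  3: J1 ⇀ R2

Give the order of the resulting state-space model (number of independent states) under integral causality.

1  (I1 all integral)

β2 |J1  (Se1: effort source, stroke at far end)
β0 |I1  (I1 integral (f out))
β1 |J1  (J1 flow already set via bond 0)
β3 |J1  (common-f at J1 fixed by 0)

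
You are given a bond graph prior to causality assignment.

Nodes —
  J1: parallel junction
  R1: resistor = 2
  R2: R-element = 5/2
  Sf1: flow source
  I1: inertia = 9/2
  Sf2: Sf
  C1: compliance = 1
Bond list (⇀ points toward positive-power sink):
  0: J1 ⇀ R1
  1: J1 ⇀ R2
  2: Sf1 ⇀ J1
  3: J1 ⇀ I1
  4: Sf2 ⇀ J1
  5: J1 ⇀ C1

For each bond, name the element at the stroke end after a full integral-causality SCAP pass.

b0 stroke→R1
b1 stroke→R2
b2 stroke→Sf1
b3 stroke→I1
b4 stroke→Sf2
b5 stroke→J1

bond 2 stroke at Sf1  (source Sf1 imposes f)
bond 4 stroke at Sf2  (Sf2 (Sf) sets flow on bond)
bond 3 stroke at I1  (I1: I, integral causality)
bond 5 stroke at J1  (C1 outputs effort q/C1)
bond 0 stroke at R1  (J1: bond 5 brought effort, rest push out)
bond 1 stroke at R2  (0-jn J1 has e-setter on 5)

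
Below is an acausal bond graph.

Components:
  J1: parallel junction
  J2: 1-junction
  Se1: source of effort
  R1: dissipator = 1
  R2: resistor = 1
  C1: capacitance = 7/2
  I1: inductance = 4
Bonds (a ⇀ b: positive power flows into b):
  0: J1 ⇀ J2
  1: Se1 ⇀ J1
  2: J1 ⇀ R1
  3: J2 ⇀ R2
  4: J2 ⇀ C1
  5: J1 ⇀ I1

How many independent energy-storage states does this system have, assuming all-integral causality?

2  (C1, I1 all integral)

b1 →J1  (source Se1 imposes e)
b0 →J2  (J1: bond 1 brought effort, rest push out)
b2 →R1  (J1 effort already set via bond 1)
b5 →I1  (J1 effort already set via bond 1)
b4 →J2  (C1 integral (e out))
b3 →R2  (only one flow-in slot at J2)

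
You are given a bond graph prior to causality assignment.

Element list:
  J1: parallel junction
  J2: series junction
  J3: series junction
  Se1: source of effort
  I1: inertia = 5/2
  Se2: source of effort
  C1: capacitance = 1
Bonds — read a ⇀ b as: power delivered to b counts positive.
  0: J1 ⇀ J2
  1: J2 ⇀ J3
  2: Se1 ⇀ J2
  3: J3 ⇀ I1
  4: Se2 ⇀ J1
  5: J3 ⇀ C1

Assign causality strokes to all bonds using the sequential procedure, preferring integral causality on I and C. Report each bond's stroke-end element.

β2 |J2  (source Se1 imposes e)
β4 |J1  (Se2 (Se) sets effort on bond)
β0 |J2  (0-jn J1 has e-setter on 4)
β1 |J3  (closing 1-jn rule on J2)
β3 |I1  (prefer integral on I1)
β5 |J3  (common-f at J3 fixed by 3)

#0 →J2
#1 →J3
#2 →J2
#3 →I1
#4 →J1
#5 →J3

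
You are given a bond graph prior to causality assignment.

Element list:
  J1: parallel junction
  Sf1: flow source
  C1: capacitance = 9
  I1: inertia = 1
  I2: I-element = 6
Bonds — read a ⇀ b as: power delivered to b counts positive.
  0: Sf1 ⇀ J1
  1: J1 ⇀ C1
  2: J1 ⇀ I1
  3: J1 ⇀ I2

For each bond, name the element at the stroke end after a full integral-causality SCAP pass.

b0 stroke→Sf1  (Sf1 fixes flow; stroke at Sf1)
b1 stroke→J1  (C1: C, integral causality)
b2 stroke→I1  (J1: bond 1 brought effort, rest push out)
b3 stroke→I2  (J1: bond 1 brought effort, rest push out)

b0 →Sf1
b1 →J1
b2 →I1
b3 →I2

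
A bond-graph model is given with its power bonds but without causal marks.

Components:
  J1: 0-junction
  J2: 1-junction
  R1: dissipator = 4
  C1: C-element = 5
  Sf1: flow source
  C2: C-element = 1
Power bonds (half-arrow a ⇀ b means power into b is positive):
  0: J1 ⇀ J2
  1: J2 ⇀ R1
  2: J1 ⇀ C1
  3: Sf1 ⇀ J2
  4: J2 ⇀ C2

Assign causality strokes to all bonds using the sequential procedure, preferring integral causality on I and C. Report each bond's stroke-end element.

β3 |Sf1  (Sf1 (Sf) sets flow on bond)
β0 |J2  (common-f at J2 fixed by 3)
β1 |J2  (J2 flow already set via bond 3)
β4 |J2  (common-f at J2 fixed by 3)
β2 |J1  (only one effort-in slot at J1)

b0 stroke→J2
b1 stroke→J2
b2 stroke→J1
b3 stroke→Sf1
b4 stroke→J2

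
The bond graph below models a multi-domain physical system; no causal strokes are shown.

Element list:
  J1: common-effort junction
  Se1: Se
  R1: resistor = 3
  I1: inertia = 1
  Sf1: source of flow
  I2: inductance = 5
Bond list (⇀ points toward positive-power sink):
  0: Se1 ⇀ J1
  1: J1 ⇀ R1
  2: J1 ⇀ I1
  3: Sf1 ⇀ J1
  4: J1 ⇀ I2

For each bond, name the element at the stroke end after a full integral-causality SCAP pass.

b0 stroke at J1
b1 stroke at R1
b2 stroke at I1
b3 stroke at Sf1
b4 stroke at I2

bond 0 →J1  (Se1 fixes effort; stroke away)
bond 3 →Sf1  (Sf1 (Sf) sets flow on bond)
bond 1 →R1  (J1: bond 0 brought effort, rest push out)
bond 2 →I1  (J1: bond 0 brought effort, rest push out)
bond 4 →I2  (J1 effort already set via bond 0)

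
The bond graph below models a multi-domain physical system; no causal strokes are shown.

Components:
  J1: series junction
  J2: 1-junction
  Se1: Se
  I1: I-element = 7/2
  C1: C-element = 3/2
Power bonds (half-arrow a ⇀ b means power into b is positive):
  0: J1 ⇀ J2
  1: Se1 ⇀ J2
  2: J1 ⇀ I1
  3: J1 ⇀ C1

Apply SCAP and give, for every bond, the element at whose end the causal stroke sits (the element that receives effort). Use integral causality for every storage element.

bond 1 →J2  (Se1 (Se) sets effort on bond)
bond 0 →J1  (closing 1-jn rule on J2)
bond 2 →I1  (I1: I, integral causality)
bond 3 →J1  (1-jn J1 has f-setter on 2)

bond 0 |J1
bond 1 |J2
bond 2 |I1
bond 3 |J1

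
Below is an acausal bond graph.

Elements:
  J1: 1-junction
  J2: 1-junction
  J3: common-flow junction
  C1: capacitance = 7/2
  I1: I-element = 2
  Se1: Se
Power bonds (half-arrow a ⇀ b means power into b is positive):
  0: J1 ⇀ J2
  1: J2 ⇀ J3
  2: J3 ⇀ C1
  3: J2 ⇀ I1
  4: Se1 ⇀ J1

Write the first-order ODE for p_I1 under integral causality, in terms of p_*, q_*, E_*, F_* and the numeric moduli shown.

β4 stroke→J1  (Se1: effort source, stroke at far end)
β0 stroke→J2  (J1: last free bond brings flow in)
β2 stroke→J3  (C1 outputs effort q/C1)
β1 stroke→J2  (only one flow-in slot at J3)
β3 stroke→I1  (J2 needs exactly one f-in)

dp_I1/dt = E_Se1 - 2*q_C1/7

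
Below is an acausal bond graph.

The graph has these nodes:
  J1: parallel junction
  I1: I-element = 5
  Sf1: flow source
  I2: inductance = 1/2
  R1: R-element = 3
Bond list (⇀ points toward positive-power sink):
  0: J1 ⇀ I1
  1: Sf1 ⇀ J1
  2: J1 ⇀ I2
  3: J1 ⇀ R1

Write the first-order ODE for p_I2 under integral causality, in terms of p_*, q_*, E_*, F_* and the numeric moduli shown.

dp_I2/dt = 3*F_Sf1 - 3*p_I1/5 - 6*p_I2

bond 1 stroke→Sf1  (Sf1 fixes flow; stroke at Sf1)
bond 0 stroke→I1  (I1 outputs flow p/I1)
bond 2 stroke→I2  (I2: I, integral causality)
bond 3 stroke→J1  (J1: last free bond brings effort in)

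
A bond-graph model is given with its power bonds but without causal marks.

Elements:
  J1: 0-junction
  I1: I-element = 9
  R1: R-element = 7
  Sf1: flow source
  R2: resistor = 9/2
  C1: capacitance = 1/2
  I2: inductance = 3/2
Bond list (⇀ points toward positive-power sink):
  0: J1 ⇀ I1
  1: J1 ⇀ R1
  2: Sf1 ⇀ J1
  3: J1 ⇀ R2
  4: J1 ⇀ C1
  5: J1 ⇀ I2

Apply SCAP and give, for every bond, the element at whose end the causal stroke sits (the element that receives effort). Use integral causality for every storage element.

bond 0 →I1
bond 1 →R1
bond 2 →Sf1
bond 3 →R2
bond 4 →J1
bond 5 →I2

β2 |Sf1  (source Sf1 imposes f)
β0 |I1  (I1 integral (f out))
β4 |J1  (C1 integral (e out))
β1 |R1  (0-jn J1 has e-setter on 4)
β3 |R2  (0-jn J1 has e-setter on 4)
β5 |I2  (J1: bond 4 brought effort, rest push out)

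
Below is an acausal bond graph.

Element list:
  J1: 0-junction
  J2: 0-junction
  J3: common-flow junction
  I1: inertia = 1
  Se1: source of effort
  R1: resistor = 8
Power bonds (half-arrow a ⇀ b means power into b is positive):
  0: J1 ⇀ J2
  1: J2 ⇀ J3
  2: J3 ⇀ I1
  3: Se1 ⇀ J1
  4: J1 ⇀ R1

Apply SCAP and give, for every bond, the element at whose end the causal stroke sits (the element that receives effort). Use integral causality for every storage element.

bond 3 stroke→J1  (source Se1 imposes e)
bond 0 stroke→J2  (J1: bond 3 brought effort, rest push out)
bond 4 stroke→R1  (J1 effort already set via bond 3)
bond 1 stroke→J3  (common-e at J2 fixed by 0)
bond 2 stroke→I1  (J3 needs exactly one f-in)

b0 |J2
b1 |J3
b2 |I1
b3 |J1
b4 |R1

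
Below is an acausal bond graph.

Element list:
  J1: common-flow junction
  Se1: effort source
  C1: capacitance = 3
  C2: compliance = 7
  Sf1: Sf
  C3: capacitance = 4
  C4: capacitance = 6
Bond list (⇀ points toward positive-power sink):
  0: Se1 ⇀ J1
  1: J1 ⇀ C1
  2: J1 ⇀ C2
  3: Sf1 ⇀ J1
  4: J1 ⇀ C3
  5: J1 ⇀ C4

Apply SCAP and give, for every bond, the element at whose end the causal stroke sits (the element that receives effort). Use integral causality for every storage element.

bond 0 stroke→J1  (Se1 fixes effort; stroke away)
bond 3 stroke→Sf1  (Sf1 fixes flow; stroke at Sf1)
bond 1 stroke→J1  (1-jn J1 has f-setter on 3)
bond 2 stroke→J1  (J1: bond 3 brought flow, rest push out)
bond 4 stroke→J1  (1-jn J1 has f-setter on 3)
bond 5 stroke→J1  (common-f at J1 fixed by 3)

#0 →J1
#1 →J1
#2 →J1
#3 →Sf1
#4 →J1
#5 →J1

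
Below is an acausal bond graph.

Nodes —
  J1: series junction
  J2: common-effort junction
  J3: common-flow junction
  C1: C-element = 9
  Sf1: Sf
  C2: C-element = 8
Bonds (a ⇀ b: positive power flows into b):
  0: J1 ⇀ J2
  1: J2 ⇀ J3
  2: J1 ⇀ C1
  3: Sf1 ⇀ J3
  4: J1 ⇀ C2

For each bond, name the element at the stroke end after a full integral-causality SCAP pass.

β3 →Sf1  (Sf1: flow source, stroke at near end)
β1 →J3  (J3 flow already set via bond 3)
β0 →J2  (J2 needs exactly one e-in)
β2 →J1  (1-jn J1 has f-setter on 0)
β4 →J1  (1-jn J1 has f-setter on 0)

#0 →J2
#1 →J3
#2 →J1
#3 →Sf1
#4 →J1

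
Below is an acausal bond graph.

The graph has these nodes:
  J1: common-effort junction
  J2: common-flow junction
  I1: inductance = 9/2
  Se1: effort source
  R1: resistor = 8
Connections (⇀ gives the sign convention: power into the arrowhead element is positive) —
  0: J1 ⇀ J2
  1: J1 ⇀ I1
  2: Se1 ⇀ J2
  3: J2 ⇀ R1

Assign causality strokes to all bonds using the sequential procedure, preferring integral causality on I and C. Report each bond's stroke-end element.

bond 0 →J1
bond 1 →I1
bond 2 →J2
bond 3 →J2

b2 stroke at J2  (source Se1 imposes e)
b1 stroke at I1  (prefer integral on I1)
b0 stroke at J1  (J1: last free bond brings effort in)
b3 stroke at J2  (1-jn J2 has f-setter on 0)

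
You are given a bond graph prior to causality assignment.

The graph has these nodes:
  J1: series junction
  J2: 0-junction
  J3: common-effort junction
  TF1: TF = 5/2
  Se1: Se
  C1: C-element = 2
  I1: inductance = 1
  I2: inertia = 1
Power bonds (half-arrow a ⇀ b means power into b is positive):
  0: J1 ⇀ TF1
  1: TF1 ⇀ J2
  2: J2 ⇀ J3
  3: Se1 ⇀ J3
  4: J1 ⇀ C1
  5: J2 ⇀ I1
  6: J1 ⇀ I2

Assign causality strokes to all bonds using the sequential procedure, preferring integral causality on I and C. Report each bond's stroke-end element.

bond 3 |J3  (source Se1 imposes e)
bond 2 |J2  (J3 effort already set via bond 3)
bond 1 |TF1  (J2 effort already set via bond 2)
bond 5 |I1  (J2 effort already set via bond 2)
bond 0 |J1  (TF TF1: opposite of bond 1)
bond 4 |J1  (C1 outputs effort q/C1)
bond 6 |I2  (J1: last free bond brings flow in)

#0 stroke at J1
#1 stroke at TF1
#2 stroke at J2
#3 stroke at J3
#4 stroke at J1
#5 stroke at I1
#6 stroke at I2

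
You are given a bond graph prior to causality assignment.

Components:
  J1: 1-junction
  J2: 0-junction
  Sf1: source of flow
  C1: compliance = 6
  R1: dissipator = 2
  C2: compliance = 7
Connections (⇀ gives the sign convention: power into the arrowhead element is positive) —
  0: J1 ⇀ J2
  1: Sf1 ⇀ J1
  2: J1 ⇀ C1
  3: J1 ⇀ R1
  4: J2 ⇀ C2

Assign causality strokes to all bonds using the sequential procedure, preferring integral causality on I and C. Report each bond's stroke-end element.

#1 →Sf1  (Sf1 fixes flow; stroke at Sf1)
#0 →J1  (common-f at J1 fixed by 1)
#2 →J1  (J1 flow already set via bond 1)
#3 →J1  (common-f at J1 fixed by 1)
#4 →J2  (closing 0-jn rule on J2)

b0 stroke→J1
b1 stroke→Sf1
b2 stroke→J1
b3 stroke→J1
b4 stroke→J2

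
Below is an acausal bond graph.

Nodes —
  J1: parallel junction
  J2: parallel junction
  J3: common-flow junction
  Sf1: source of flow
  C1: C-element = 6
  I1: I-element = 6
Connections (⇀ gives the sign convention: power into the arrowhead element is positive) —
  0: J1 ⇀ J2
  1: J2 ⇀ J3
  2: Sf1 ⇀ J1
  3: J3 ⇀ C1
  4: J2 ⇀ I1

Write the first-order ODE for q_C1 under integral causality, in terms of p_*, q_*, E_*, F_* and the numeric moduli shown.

bond 2 |Sf1  (Sf1: flow source, stroke at near end)
bond 0 |J1  (only one effort-in slot at J1)
bond 3 |J3  (prefer integral on C1)
bond 1 |J2  (J3 needs exactly one f-in)
bond 4 |I1  (J2 effort already set via bond 1)

dq_C1/dt = F_Sf1 - p_I1/6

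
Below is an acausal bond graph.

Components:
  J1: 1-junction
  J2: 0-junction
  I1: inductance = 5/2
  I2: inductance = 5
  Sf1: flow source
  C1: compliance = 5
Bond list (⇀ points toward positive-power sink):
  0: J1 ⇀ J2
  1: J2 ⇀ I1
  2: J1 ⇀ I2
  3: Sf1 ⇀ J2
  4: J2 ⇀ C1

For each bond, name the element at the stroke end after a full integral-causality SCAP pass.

#0 stroke→J1
#1 stroke→I1
#2 stroke→I2
#3 stroke→Sf1
#4 stroke→J2

bond 3 stroke at Sf1  (Sf1 fixes flow; stroke at Sf1)
bond 1 stroke at I1  (I1: I, integral causality)
bond 2 stroke at I2  (I2 outputs flow p/I2)
bond 0 stroke at J1  (common-f at J1 fixed by 2)
bond 4 stroke at J2  (J2 needs exactly one e-in)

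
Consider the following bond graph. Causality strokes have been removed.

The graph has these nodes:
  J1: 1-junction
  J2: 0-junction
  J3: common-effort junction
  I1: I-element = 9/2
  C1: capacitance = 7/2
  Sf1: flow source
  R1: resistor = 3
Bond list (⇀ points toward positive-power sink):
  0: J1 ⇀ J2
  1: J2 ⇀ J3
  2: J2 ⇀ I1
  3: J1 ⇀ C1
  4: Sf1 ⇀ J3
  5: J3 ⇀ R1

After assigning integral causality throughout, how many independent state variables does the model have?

#4 stroke→Sf1  (Sf1 fixes flow; stroke at Sf1)
#2 stroke→I1  (prefer integral on I1)
#3 stroke→J1  (prefer integral on C1)
#0 stroke→J2  (closing 1-jn rule on J1)
#1 stroke→J3  (0-jn J2 has e-setter on 0)
#5 stroke→R1  (common-e at J3 fixed by 1)

2  (C1, I1 all integral)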